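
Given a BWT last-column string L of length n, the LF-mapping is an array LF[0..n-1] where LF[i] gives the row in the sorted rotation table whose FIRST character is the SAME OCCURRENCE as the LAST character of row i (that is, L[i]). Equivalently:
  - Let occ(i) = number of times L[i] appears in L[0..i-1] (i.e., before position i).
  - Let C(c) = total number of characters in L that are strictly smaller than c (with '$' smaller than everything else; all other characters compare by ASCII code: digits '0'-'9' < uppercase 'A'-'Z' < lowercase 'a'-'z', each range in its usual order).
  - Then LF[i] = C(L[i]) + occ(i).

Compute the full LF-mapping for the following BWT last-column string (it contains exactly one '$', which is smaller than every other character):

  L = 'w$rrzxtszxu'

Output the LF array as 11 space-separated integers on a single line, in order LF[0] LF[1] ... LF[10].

Char counts: '$':1, 'r':2, 's':1, 't':1, 'u':1, 'w':1, 'x':2, 'z':2
C (first-col start): C('$')=0, C('r')=1, C('s')=3, C('t')=4, C('u')=5, C('w')=6, C('x')=7, C('z')=9
L[0]='w': occ=0, LF[0]=C('w')+0=6+0=6
L[1]='$': occ=0, LF[1]=C('$')+0=0+0=0
L[2]='r': occ=0, LF[2]=C('r')+0=1+0=1
L[3]='r': occ=1, LF[3]=C('r')+1=1+1=2
L[4]='z': occ=0, LF[4]=C('z')+0=9+0=9
L[5]='x': occ=0, LF[5]=C('x')+0=7+0=7
L[6]='t': occ=0, LF[6]=C('t')+0=4+0=4
L[7]='s': occ=0, LF[7]=C('s')+0=3+0=3
L[8]='z': occ=1, LF[8]=C('z')+1=9+1=10
L[9]='x': occ=1, LF[9]=C('x')+1=7+1=8
L[10]='u': occ=0, LF[10]=C('u')+0=5+0=5

Answer: 6 0 1 2 9 7 4 3 10 8 5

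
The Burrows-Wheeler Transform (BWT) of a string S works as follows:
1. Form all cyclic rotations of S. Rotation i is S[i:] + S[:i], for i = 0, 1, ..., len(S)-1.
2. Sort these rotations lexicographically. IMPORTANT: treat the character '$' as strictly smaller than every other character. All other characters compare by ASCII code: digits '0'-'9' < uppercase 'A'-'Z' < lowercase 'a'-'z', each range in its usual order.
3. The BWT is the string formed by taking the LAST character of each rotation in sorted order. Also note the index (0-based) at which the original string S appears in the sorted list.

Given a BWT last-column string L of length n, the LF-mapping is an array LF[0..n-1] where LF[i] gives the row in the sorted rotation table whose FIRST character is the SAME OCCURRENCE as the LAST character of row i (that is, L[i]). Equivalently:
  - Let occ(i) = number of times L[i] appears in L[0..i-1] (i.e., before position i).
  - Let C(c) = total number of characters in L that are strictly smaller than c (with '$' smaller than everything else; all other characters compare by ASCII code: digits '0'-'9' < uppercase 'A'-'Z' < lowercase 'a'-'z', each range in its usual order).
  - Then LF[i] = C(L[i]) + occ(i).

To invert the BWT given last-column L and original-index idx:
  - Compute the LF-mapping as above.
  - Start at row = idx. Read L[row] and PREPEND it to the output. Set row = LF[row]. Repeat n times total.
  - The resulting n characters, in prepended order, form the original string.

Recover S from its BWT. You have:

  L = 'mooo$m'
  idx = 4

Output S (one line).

Answer: omoom$

Derivation:
LF mapping: 1 3 4 5 0 2
Walk LF starting at row 4, prepending L[row]:
  step 1: row=4, L[4]='$', prepend. Next row=LF[4]=0
  step 2: row=0, L[0]='m', prepend. Next row=LF[0]=1
  step 3: row=1, L[1]='o', prepend. Next row=LF[1]=3
  step 4: row=3, L[3]='o', prepend. Next row=LF[3]=5
  step 5: row=5, L[5]='m', prepend. Next row=LF[5]=2
  step 6: row=2, L[2]='o', prepend. Next row=LF[2]=4
Reversed output: omoom$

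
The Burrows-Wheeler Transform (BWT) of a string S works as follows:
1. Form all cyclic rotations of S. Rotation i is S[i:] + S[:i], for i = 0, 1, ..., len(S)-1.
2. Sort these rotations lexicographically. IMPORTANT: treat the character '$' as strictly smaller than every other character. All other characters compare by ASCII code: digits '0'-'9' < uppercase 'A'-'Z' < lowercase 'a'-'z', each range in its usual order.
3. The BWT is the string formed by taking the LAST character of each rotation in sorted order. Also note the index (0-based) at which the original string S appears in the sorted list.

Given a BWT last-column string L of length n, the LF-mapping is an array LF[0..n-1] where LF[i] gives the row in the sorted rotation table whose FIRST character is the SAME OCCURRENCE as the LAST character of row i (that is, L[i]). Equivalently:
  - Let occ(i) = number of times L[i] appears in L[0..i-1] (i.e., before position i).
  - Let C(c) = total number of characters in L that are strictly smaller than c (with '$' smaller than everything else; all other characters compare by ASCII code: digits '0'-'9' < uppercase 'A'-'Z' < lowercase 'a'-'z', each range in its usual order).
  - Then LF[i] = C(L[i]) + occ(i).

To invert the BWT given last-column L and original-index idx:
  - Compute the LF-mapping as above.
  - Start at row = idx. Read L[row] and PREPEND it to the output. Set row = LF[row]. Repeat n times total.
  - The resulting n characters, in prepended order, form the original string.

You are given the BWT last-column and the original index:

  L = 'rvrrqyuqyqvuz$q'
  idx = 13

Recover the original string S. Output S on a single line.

Answer: yurqrquvvqqzyr$

Derivation:
LF mapping: 5 10 6 7 1 12 8 2 13 3 11 9 14 0 4
Walk LF starting at row 13, prepending L[row]:
  step 1: row=13, L[13]='$', prepend. Next row=LF[13]=0
  step 2: row=0, L[0]='r', prepend. Next row=LF[0]=5
  step 3: row=5, L[5]='y', prepend. Next row=LF[5]=12
  step 4: row=12, L[12]='z', prepend. Next row=LF[12]=14
  step 5: row=14, L[14]='q', prepend. Next row=LF[14]=4
  step 6: row=4, L[4]='q', prepend. Next row=LF[4]=1
  step 7: row=1, L[1]='v', prepend. Next row=LF[1]=10
  step 8: row=10, L[10]='v', prepend. Next row=LF[10]=11
  step 9: row=11, L[11]='u', prepend. Next row=LF[11]=9
  step 10: row=9, L[9]='q', prepend. Next row=LF[9]=3
  step 11: row=3, L[3]='r', prepend. Next row=LF[3]=7
  step 12: row=7, L[7]='q', prepend. Next row=LF[7]=2
  step 13: row=2, L[2]='r', prepend. Next row=LF[2]=6
  step 14: row=6, L[6]='u', prepend. Next row=LF[6]=8
  step 15: row=8, L[8]='y', prepend. Next row=LF[8]=13
Reversed output: yurqrquvvqqzyr$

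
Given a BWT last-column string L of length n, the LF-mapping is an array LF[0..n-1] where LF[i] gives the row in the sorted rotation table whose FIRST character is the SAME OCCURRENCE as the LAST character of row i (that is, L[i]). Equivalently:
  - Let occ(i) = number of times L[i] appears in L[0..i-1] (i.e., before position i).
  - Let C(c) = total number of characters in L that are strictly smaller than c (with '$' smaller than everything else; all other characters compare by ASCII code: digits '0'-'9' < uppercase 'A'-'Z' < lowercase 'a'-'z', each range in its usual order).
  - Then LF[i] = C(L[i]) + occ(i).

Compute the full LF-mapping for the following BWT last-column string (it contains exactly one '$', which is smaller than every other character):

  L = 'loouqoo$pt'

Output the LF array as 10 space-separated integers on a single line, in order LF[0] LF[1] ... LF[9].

Char counts: '$':1, 'l':1, 'o':4, 'p':1, 'q':1, 't':1, 'u':1
C (first-col start): C('$')=0, C('l')=1, C('o')=2, C('p')=6, C('q')=7, C('t')=8, C('u')=9
L[0]='l': occ=0, LF[0]=C('l')+0=1+0=1
L[1]='o': occ=0, LF[1]=C('o')+0=2+0=2
L[2]='o': occ=1, LF[2]=C('o')+1=2+1=3
L[3]='u': occ=0, LF[3]=C('u')+0=9+0=9
L[4]='q': occ=0, LF[4]=C('q')+0=7+0=7
L[5]='o': occ=2, LF[5]=C('o')+2=2+2=4
L[6]='o': occ=3, LF[6]=C('o')+3=2+3=5
L[7]='$': occ=0, LF[7]=C('$')+0=0+0=0
L[8]='p': occ=0, LF[8]=C('p')+0=6+0=6
L[9]='t': occ=0, LF[9]=C('t')+0=8+0=8

Answer: 1 2 3 9 7 4 5 0 6 8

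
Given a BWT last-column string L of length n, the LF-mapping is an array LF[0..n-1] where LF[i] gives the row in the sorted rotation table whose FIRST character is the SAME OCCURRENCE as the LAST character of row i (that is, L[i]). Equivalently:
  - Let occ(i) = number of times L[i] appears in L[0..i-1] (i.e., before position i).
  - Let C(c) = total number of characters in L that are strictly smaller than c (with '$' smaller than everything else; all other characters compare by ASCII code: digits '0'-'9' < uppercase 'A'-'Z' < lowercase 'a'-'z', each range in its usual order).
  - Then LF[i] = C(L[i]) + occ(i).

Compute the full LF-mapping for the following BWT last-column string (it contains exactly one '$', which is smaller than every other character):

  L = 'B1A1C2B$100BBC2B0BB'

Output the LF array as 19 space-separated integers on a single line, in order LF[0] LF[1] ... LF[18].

Answer: 10 4 9 5 17 7 11 0 6 1 2 12 13 18 8 14 3 15 16

Derivation:
Char counts: '$':1, '0':3, '1':3, '2':2, 'A':1, 'B':7, 'C':2
C (first-col start): C('$')=0, C('0')=1, C('1')=4, C('2')=7, C('A')=9, C('B')=10, C('C')=17
L[0]='B': occ=0, LF[0]=C('B')+0=10+0=10
L[1]='1': occ=0, LF[1]=C('1')+0=4+0=4
L[2]='A': occ=0, LF[2]=C('A')+0=9+0=9
L[3]='1': occ=1, LF[3]=C('1')+1=4+1=5
L[4]='C': occ=0, LF[4]=C('C')+0=17+0=17
L[5]='2': occ=0, LF[5]=C('2')+0=7+0=7
L[6]='B': occ=1, LF[6]=C('B')+1=10+1=11
L[7]='$': occ=0, LF[7]=C('$')+0=0+0=0
L[8]='1': occ=2, LF[8]=C('1')+2=4+2=6
L[9]='0': occ=0, LF[9]=C('0')+0=1+0=1
L[10]='0': occ=1, LF[10]=C('0')+1=1+1=2
L[11]='B': occ=2, LF[11]=C('B')+2=10+2=12
L[12]='B': occ=3, LF[12]=C('B')+3=10+3=13
L[13]='C': occ=1, LF[13]=C('C')+1=17+1=18
L[14]='2': occ=1, LF[14]=C('2')+1=7+1=8
L[15]='B': occ=4, LF[15]=C('B')+4=10+4=14
L[16]='0': occ=2, LF[16]=C('0')+2=1+2=3
L[17]='B': occ=5, LF[17]=C('B')+5=10+5=15
L[18]='B': occ=6, LF[18]=C('B')+6=10+6=16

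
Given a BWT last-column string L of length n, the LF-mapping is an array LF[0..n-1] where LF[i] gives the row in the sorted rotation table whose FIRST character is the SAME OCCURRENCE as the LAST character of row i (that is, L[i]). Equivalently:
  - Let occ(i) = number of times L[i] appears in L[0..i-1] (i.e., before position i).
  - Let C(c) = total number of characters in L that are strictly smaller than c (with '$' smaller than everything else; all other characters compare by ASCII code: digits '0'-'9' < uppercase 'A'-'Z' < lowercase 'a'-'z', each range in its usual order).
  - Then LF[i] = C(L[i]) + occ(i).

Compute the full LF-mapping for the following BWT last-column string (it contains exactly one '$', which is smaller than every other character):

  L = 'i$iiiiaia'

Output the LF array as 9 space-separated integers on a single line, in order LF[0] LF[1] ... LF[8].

Char counts: '$':1, 'a':2, 'i':6
C (first-col start): C('$')=0, C('a')=1, C('i')=3
L[0]='i': occ=0, LF[0]=C('i')+0=3+0=3
L[1]='$': occ=0, LF[1]=C('$')+0=0+0=0
L[2]='i': occ=1, LF[2]=C('i')+1=3+1=4
L[3]='i': occ=2, LF[3]=C('i')+2=3+2=5
L[4]='i': occ=3, LF[4]=C('i')+3=3+3=6
L[5]='i': occ=4, LF[5]=C('i')+4=3+4=7
L[6]='a': occ=0, LF[6]=C('a')+0=1+0=1
L[7]='i': occ=5, LF[7]=C('i')+5=3+5=8
L[8]='a': occ=1, LF[8]=C('a')+1=1+1=2

Answer: 3 0 4 5 6 7 1 8 2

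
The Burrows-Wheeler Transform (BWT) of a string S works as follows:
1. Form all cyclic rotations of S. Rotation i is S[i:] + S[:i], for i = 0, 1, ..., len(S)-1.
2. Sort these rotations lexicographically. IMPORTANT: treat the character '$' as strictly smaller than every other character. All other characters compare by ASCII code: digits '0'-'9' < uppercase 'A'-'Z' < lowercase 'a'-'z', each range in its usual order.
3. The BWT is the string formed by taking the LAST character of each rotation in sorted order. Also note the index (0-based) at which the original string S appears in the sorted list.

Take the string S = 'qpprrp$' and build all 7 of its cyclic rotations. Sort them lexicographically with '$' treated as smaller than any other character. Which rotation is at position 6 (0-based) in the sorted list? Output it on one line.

Answer: rrp$qpp

Derivation:
All 7 rotations (rotation i = S[i:]+S[:i]):
  rot[0] = qpprrp$
  rot[1] = pprrp$q
  rot[2] = prrp$qp
  rot[3] = rrp$qpp
  rot[4] = rp$qppr
  rot[5] = p$qpprr
  rot[6] = $qpprrp
Sorted (with $ < everything):
  sorted[0] = $qpprrp
  sorted[1] = p$qpprr
  sorted[2] = pprrp$q
  sorted[3] = prrp$qp
  sorted[4] = qpprrp$
  sorted[5] = rp$qppr
  sorted[6] = rrp$qpp
sorted[6] = rrp$qpp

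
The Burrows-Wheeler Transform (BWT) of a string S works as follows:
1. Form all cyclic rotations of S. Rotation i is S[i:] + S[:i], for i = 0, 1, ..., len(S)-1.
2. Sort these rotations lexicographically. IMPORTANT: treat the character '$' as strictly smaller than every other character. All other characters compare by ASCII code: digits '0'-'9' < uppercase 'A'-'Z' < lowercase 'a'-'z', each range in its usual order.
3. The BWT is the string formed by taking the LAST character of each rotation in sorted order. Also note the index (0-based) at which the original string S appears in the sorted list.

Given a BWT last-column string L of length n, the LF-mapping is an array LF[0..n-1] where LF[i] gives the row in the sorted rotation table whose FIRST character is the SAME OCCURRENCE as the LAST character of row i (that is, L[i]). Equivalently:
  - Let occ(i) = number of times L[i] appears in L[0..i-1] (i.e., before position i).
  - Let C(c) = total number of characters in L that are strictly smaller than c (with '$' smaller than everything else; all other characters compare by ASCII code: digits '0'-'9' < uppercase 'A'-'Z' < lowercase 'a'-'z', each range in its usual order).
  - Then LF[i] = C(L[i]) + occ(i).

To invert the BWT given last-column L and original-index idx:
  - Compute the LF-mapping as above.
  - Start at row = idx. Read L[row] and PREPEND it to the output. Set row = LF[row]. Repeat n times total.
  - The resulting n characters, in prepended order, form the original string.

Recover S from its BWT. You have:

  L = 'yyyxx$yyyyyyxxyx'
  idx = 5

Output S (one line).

Answer: xyyyyxxyyyxxyyy$

Derivation:
LF mapping: 6 7 8 1 2 0 9 10 11 12 13 14 3 4 15 5
Walk LF starting at row 5, prepending L[row]:
  step 1: row=5, L[5]='$', prepend. Next row=LF[5]=0
  step 2: row=0, L[0]='y', prepend. Next row=LF[0]=6
  step 3: row=6, L[6]='y', prepend. Next row=LF[6]=9
  step 4: row=9, L[9]='y', prepend. Next row=LF[9]=12
  step 5: row=12, L[12]='x', prepend. Next row=LF[12]=3
  step 6: row=3, L[3]='x', prepend. Next row=LF[3]=1
  step 7: row=1, L[1]='y', prepend. Next row=LF[1]=7
  step 8: row=7, L[7]='y', prepend. Next row=LF[7]=10
  step 9: row=10, L[10]='y', prepend. Next row=LF[10]=13
  step 10: row=13, L[13]='x', prepend. Next row=LF[13]=4
  step 11: row=4, L[4]='x', prepend. Next row=LF[4]=2
  step 12: row=2, L[2]='y', prepend. Next row=LF[2]=8
  step 13: row=8, L[8]='y', prepend. Next row=LF[8]=11
  step 14: row=11, L[11]='y', prepend. Next row=LF[11]=14
  step 15: row=14, L[14]='y', prepend. Next row=LF[14]=15
  step 16: row=15, L[15]='x', prepend. Next row=LF[15]=5
Reversed output: xyyyyxxyyyxxyyy$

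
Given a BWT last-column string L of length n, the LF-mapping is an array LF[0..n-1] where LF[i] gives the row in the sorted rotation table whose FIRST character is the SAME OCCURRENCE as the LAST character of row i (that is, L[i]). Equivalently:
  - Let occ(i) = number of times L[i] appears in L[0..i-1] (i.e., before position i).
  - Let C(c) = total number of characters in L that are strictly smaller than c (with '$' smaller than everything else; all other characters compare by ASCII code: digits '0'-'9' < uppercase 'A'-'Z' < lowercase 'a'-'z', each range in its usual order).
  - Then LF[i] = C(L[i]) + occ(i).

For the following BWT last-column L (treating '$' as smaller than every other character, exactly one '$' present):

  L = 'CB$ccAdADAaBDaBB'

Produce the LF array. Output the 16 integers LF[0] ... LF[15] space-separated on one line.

Answer: 8 4 0 13 14 1 15 2 9 3 11 5 10 12 6 7

Derivation:
Char counts: '$':1, 'A':3, 'B':4, 'C':1, 'D':2, 'a':2, 'c':2, 'd':1
C (first-col start): C('$')=0, C('A')=1, C('B')=4, C('C')=8, C('D')=9, C('a')=11, C('c')=13, C('d')=15
L[0]='C': occ=0, LF[0]=C('C')+0=8+0=8
L[1]='B': occ=0, LF[1]=C('B')+0=4+0=4
L[2]='$': occ=0, LF[2]=C('$')+0=0+0=0
L[3]='c': occ=0, LF[3]=C('c')+0=13+0=13
L[4]='c': occ=1, LF[4]=C('c')+1=13+1=14
L[5]='A': occ=0, LF[5]=C('A')+0=1+0=1
L[6]='d': occ=0, LF[6]=C('d')+0=15+0=15
L[7]='A': occ=1, LF[7]=C('A')+1=1+1=2
L[8]='D': occ=0, LF[8]=C('D')+0=9+0=9
L[9]='A': occ=2, LF[9]=C('A')+2=1+2=3
L[10]='a': occ=0, LF[10]=C('a')+0=11+0=11
L[11]='B': occ=1, LF[11]=C('B')+1=4+1=5
L[12]='D': occ=1, LF[12]=C('D')+1=9+1=10
L[13]='a': occ=1, LF[13]=C('a')+1=11+1=12
L[14]='B': occ=2, LF[14]=C('B')+2=4+2=6
L[15]='B': occ=3, LF[15]=C('B')+3=4+3=7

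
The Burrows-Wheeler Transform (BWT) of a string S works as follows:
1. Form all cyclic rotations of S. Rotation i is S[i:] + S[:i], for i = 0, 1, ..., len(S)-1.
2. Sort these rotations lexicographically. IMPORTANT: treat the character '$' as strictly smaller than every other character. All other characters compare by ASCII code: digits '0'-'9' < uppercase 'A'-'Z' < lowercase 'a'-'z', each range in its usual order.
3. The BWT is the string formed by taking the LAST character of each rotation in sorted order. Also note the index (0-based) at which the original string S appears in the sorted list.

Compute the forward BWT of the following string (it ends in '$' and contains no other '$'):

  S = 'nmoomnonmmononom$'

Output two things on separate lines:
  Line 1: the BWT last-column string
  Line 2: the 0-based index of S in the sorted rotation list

Answer: monomno$omononnmm
7

Derivation:
All 17 rotations (rotation i = S[i:]+S[:i]):
  rot[0] = nmoomnonmmononom$
  rot[1] = moomnonmmononom$n
  rot[2] = oomnonmmononom$nm
  rot[3] = omnonmmononom$nmo
  rot[4] = mnonmmononom$nmoo
  rot[5] = nonmmononom$nmoom
  rot[6] = onmmononom$nmoomn
  rot[7] = nmmononom$nmoomno
  rot[8] = mmononom$nmoomnon
  rot[9] = mononom$nmoomnonm
  rot[10] = ononom$nmoomnonmm
  rot[11] = nonom$nmoomnonmmo
  rot[12] = onom$nmoomnonmmon
  rot[13] = nom$nmoomnonmmono
  rot[14] = om$nmoomnonmmonon
  rot[15] = m$nmoomnonmmonono
  rot[16] = $nmoomnonmmononom
Sorted (with $ < everything):
  sorted[0] = $nmoomnonmmononom  (last char: 'm')
  sorted[1] = m$nmoomnonmmonono  (last char: 'o')
  sorted[2] = mmononom$nmoomnon  (last char: 'n')
  sorted[3] = mnonmmononom$nmoo  (last char: 'o')
  sorted[4] = mononom$nmoomnonm  (last char: 'm')
  sorted[5] = moomnonmmononom$n  (last char: 'n')
  sorted[6] = nmmononom$nmoomno  (last char: 'o')
  sorted[7] = nmoomnonmmononom$  (last char: '$')
  sorted[8] = nom$nmoomnonmmono  (last char: 'o')
  sorted[9] = nonmmononom$nmoom  (last char: 'm')
  sorted[10] = nonom$nmoomnonmmo  (last char: 'o')
  sorted[11] = om$nmoomnonmmonon  (last char: 'n')
  sorted[12] = omnonmmononom$nmo  (last char: 'o')
  sorted[13] = onmmononom$nmoomn  (last char: 'n')
  sorted[14] = onom$nmoomnonmmon  (last char: 'n')
  sorted[15] = ononom$nmoomnonmm  (last char: 'm')
  sorted[16] = oomnonmmononom$nm  (last char: 'm')
Last column: monomno$omononnmm
Original string S is at sorted index 7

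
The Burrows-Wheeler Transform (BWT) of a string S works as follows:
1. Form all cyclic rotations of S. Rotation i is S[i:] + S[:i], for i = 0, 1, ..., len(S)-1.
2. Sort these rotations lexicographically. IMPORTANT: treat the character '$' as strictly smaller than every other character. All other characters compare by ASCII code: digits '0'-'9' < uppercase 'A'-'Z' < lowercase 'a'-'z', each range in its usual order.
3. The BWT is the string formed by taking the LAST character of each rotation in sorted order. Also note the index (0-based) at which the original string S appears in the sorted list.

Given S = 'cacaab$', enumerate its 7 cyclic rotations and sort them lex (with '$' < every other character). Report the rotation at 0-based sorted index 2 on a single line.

Answer: ab$caca

Derivation:
All 7 rotations (rotation i = S[i:]+S[:i]):
  rot[0] = cacaab$
  rot[1] = acaab$c
  rot[2] = caab$ca
  rot[3] = aab$cac
  rot[4] = ab$caca
  rot[5] = b$cacaa
  rot[6] = $cacaab
Sorted (with $ < everything):
  sorted[0] = $cacaab
  sorted[1] = aab$cac
  sorted[2] = ab$caca
  sorted[3] = acaab$c
  sorted[4] = b$cacaa
  sorted[5] = caab$ca
  sorted[6] = cacaab$
sorted[2] = ab$caca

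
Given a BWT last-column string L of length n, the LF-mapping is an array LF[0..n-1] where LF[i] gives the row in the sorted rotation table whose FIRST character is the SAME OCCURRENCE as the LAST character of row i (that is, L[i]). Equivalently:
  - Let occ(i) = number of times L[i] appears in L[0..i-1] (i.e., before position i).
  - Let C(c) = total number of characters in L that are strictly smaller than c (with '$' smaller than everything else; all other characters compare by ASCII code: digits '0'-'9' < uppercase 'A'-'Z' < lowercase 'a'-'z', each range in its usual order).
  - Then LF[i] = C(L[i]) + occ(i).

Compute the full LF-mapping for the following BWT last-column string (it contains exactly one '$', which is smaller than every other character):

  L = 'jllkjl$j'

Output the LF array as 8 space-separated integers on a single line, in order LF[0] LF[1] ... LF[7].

Answer: 1 5 6 4 2 7 0 3

Derivation:
Char counts: '$':1, 'j':3, 'k':1, 'l':3
C (first-col start): C('$')=0, C('j')=1, C('k')=4, C('l')=5
L[0]='j': occ=0, LF[0]=C('j')+0=1+0=1
L[1]='l': occ=0, LF[1]=C('l')+0=5+0=5
L[2]='l': occ=1, LF[2]=C('l')+1=5+1=6
L[3]='k': occ=0, LF[3]=C('k')+0=4+0=4
L[4]='j': occ=1, LF[4]=C('j')+1=1+1=2
L[5]='l': occ=2, LF[5]=C('l')+2=5+2=7
L[6]='$': occ=0, LF[6]=C('$')+0=0+0=0
L[7]='j': occ=2, LF[7]=C('j')+2=1+2=3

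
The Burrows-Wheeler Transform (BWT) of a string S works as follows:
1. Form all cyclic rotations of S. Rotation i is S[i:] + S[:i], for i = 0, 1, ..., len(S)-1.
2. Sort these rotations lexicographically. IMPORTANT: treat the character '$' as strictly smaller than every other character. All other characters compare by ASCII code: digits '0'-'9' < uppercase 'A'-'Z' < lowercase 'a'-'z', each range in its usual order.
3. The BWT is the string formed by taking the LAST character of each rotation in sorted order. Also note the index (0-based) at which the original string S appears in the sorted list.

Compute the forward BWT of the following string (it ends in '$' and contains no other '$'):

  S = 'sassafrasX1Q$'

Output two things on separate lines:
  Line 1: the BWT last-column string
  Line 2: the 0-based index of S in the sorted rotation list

All 13 rotations (rotation i = S[i:]+S[:i]):
  rot[0] = sassafrasX1Q$
  rot[1] = assafrasX1Q$s
  rot[2] = ssafrasX1Q$sa
  rot[3] = safrasX1Q$sas
  rot[4] = afrasX1Q$sass
  rot[5] = frasX1Q$sassa
  rot[6] = rasX1Q$sassaf
  rot[7] = asX1Q$sassafr
  rot[8] = sX1Q$sassafra
  rot[9] = X1Q$sassafras
  rot[10] = 1Q$sassafrasX
  rot[11] = Q$sassafrasX1
  rot[12] = $sassafrasX1Q
Sorted (with $ < everything):
  sorted[0] = $sassafrasX1Q  (last char: 'Q')
  sorted[1] = 1Q$sassafrasX  (last char: 'X')
  sorted[2] = Q$sassafrasX1  (last char: '1')
  sorted[3] = X1Q$sassafras  (last char: 's')
  sorted[4] = afrasX1Q$sass  (last char: 's')
  sorted[5] = asX1Q$sassafr  (last char: 'r')
  sorted[6] = assafrasX1Q$s  (last char: 's')
  sorted[7] = frasX1Q$sassa  (last char: 'a')
  sorted[8] = rasX1Q$sassaf  (last char: 'f')
  sorted[9] = sX1Q$sassafra  (last char: 'a')
  sorted[10] = safrasX1Q$sas  (last char: 's')
  sorted[11] = sassafrasX1Q$  (last char: '$')
  sorted[12] = ssafrasX1Q$sa  (last char: 'a')
Last column: QX1ssrsafas$a
Original string S is at sorted index 11

Answer: QX1ssrsafas$a
11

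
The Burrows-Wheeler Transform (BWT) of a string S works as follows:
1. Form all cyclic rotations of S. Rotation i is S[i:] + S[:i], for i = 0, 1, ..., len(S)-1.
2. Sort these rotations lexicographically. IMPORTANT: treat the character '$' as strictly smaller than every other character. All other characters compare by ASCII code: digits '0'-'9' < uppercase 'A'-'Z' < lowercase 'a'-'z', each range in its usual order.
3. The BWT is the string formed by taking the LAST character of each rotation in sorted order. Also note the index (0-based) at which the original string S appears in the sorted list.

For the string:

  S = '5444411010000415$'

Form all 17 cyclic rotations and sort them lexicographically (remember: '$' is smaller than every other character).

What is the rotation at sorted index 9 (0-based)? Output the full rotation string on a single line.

Answer: 15$54444110100004

Derivation:
All 17 rotations (rotation i = S[i:]+S[:i]):
  rot[0] = 5444411010000415$
  rot[1] = 444411010000415$5
  rot[2] = 44411010000415$54
  rot[3] = 4411010000415$544
  rot[4] = 411010000415$5444
  rot[5] = 11010000415$54444
  rot[6] = 1010000415$544441
  rot[7] = 010000415$5444411
  rot[8] = 10000415$54444110
  rot[9] = 0000415$544441101
  rot[10] = 000415$5444411010
  rot[11] = 00415$54444110100
  rot[12] = 0415$544441101000
  rot[13] = 415$5444411010000
  rot[14] = 15$54444110100004
  rot[15] = 5$544441101000041
  rot[16] = $5444411010000415
Sorted (with $ < everything):
  sorted[0] = $5444411010000415
  sorted[1] = 0000415$544441101
  sorted[2] = 000415$5444411010
  sorted[3] = 00415$54444110100
  sorted[4] = 010000415$5444411
  sorted[5] = 0415$544441101000
  sorted[6] = 10000415$54444110
  sorted[7] = 1010000415$544441
  sorted[8] = 11010000415$54444
  sorted[9] = 15$54444110100004
  sorted[10] = 411010000415$5444
  sorted[11] = 415$5444411010000
  sorted[12] = 4411010000415$544
  sorted[13] = 44411010000415$54
  sorted[14] = 444411010000415$5
  sorted[15] = 5$544441101000041
  sorted[16] = 5444411010000415$
sorted[9] = 15$54444110100004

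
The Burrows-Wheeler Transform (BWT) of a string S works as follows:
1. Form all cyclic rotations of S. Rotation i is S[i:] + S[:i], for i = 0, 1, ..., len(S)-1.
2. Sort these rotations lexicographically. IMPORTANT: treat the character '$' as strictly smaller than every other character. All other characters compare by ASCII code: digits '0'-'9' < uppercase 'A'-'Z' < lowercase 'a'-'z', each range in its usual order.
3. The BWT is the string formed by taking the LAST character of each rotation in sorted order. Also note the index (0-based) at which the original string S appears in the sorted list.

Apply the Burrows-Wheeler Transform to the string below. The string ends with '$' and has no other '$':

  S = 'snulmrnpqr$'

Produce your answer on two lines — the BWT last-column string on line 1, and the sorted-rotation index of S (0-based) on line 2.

All 11 rotations (rotation i = S[i:]+S[:i]):
  rot[0] = snulmrnpqr$
  rot[1] = nulmrnpqr$s
  rot[2] = ulmrnpqr$sn
  rot[3] = lmrnpqr$snu
  rot[4] = mrnpqr$snul
  rot[5] = rnpqr$snulm
  rot[6] = npqr$snulmr
  rot[7] = pqr$snulmrn
  rot[8] = qr$snulmrnp
  rot[9] = r$snulmrnpq
  rot[10] = $snulmrnpqr
Sorted (with $ < everything):
  sorted[0] = $snulmrnpqr  (last char: 'r')
  sorted[1] = lmrnpqr$snu  (last char: 'u')
  sorted[2] = mrnpqr$snul  (last char: 'l')
  sorted[3] = npqr$snulmr  (last char: 'r')
  sorted[4] = nulmrnpqr$s  (last char: 's')
  sorted[5] = pqr$snulmrn  (last char: 'n')
  sorted[6] = qr$snulmrnp  (last char: 'p')
  sorted[7] = r$snulmrnpq  (last char: 'q')
  sorted[8] = rnpqr$snulm  (last char: 'm')
  sorted[9] = snulmrnpqr$  (last char: '$')
  sorted[10] = ulmrnpqr$sn  (last char: 'n')
Last column: rulrsnpqm$n
Original string S is at sorted index 9

Answer: rulrsnpqm$n
9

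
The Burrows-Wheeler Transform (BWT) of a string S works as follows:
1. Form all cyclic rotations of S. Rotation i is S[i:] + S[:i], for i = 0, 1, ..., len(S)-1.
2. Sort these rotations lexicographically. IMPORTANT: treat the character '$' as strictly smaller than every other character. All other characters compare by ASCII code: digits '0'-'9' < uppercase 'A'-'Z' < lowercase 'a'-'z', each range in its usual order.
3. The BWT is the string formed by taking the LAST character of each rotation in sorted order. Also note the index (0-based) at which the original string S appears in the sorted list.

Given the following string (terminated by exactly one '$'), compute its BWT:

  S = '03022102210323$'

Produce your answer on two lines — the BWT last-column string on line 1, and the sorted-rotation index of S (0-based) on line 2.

All 15 rotations (rotation i = S[i:]+S[:i]):
  rot[0] = 03022102210323$
  rot[1] = 3022102210323$0
  rot[2] = 022102210323$03
  rot[3] = 22102210323$030
  rot[4] = 2102210323$0302
  rot[5] = 102210323$03022
  rot[6] = 02210323$030221
  rot[7] = 2210323$0302210
  rot[8] = 210323$03022102
  rot[9] = 10323$030221022
  rot[10] = 0323$0302210221
  rot[11] = 323$03022102210
  rot[12] = 23$030221022103
  rot[13] = 3$0302210221032
  rot[14] = $03022102210323
Sorted (with $ < everything):
  sorted[0] = $03022102210323  (last char: '3')
  sorted[1] = 022102210323$03  (last char: '3')
  sorted[2] = 02210323$030221  (last char: '1')
  sorted[3] = 03022102210323$  (last char: '$')
  sorted[4] = 0323$0302210221  (last char: '1')
  sorted[5] = 102210323$03022  (last char: '2')
  sorted[6] = 10323$030221022  (last char: '2')
  sorted[7] = 2102210323$0302  (last char: '2')
  sorted[8] = 210323$03022102  (last char: '2')
  sorted[9] = 22102210323$030  (last char: '0')
  sorted[10] = 2210323$0302210  (last char: '0')
  sorted[11] = 23$030221022103  (last char: '3')
  sorted[12] = 3$0302210221032  (last char: '2')
  sorted[13] = 3022102210323$0  (last char: '0')
  sorted[14] = 323$03022102210  (last char: '0')
Last column: 331$12222003200
Original string S is at sorted index 3

Answer: 331$12222003200
3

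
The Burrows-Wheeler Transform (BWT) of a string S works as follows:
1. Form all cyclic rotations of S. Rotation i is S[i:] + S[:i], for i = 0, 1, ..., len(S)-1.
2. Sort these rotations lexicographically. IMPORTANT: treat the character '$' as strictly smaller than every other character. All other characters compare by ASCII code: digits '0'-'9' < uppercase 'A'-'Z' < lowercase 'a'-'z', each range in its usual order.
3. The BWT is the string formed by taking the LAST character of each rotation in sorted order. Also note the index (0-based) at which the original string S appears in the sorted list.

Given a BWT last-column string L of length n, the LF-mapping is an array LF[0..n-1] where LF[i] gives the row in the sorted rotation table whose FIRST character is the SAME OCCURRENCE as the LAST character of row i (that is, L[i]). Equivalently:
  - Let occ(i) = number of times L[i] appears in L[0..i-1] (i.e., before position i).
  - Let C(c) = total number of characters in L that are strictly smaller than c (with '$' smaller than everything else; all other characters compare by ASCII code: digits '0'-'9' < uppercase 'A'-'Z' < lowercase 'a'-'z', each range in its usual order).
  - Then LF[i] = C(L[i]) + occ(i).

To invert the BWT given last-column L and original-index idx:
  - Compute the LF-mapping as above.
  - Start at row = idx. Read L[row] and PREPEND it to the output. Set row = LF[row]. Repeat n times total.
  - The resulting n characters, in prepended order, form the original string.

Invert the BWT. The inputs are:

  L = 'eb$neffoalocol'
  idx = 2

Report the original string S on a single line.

Answer: ballooncoffee$

Derivation:
LF mapping: 4 2 0 10 5 6 7 11 1 8 12 3 13 9
Walk LF starting at row 2, prepending L[row]:
  step 1: row=2, L[2]='$', prepend. Next row=LF[2]=0
  step 2: row=0, L[0]='e', prepend. Next row=LF[0]=4
  step 3: row=4, L[4]='e', prepend. Next row=LF[4]=5
  step 4: row=5, L[5]='f', prepend. Next row=LF[5]=6
  step 5: row=6, L[6]='f', prepend. Next row=LF[6]=7
  step 6: row=7, L[7]='o', prepend. Next row=LF[7]=11
  step 7: row=11, L[11]='c', prepend. Next row=LF[11]=3
  step 8: row=3, L[3]='n', prepend. Next row=LF[3]=10
  step 9: row=10, L[10]='o', prepend. Next row=LF[10]=12
  step 10: row=12, L[12]='o', prepend. Next row=LF[12]=13
  step 11: row=13, L[13]='l', prepend. Next row=LF[13]=9
  step 12: row=9, L[9]='l', prepend. Next row=LF[9]=8
  step 13: row=8, L[8]='a', prepend. Next row=LF[8]=1
  step 14: row=1, L[1]='b', prepend. Next row=LF[1]=2
Reversed output: ballooncoffee$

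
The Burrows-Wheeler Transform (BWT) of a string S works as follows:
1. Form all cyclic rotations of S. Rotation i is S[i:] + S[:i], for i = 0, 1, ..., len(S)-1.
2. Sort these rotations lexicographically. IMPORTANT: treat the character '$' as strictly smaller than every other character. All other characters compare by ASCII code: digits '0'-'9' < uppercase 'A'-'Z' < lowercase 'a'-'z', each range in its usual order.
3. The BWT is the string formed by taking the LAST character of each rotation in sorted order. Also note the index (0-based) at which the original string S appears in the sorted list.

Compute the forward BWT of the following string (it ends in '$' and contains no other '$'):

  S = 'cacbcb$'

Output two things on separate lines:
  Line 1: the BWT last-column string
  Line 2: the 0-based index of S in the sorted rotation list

Answer: bccc$ba
4

Derivation:
All 7 rotations (rotation i = S[i:]+S[:i]):
  rot[0] = cacbcb$
  rot[1] = acbcb$c
  rot[2] = cbcb$ca
  rot[3] = bcb$cac
  rot[4] = cb$cacb
  rot[5] = b$cacbc
  rot[6] = $cacbcb
Sorted (with $ < everything):
  sorted[0] = $cacbcb  (last char: 'b')
  sorted[1] = acbcb$c  (last char: 'c')
  sorted[2] = b$cacbc  (last char: 'c')
  sorted[3] = bcb$cac  (last char: 'c')
  sorted[4] = cacbcb$  (last char: '$')
  sorted[5] = cb$cacb  (last char: 'b')
  sorted[6] = cbcb$ca  (last char: 'a')
Last column: bccc$ba
Original string S is at sorted index 4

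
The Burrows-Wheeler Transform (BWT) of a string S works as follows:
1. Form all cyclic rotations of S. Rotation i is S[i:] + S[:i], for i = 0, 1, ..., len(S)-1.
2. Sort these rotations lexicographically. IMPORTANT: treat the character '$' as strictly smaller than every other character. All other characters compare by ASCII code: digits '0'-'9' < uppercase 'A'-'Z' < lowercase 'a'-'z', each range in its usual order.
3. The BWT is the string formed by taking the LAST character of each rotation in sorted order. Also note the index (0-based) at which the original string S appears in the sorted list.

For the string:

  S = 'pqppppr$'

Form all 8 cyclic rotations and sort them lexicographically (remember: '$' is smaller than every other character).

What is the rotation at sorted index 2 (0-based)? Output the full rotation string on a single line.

Answer: pppr$pqp

Derivation:
All 8 rotations (rotation i = S[i:]+S[:i]):
  rot[0] = pqppppr$
  rot[1] = qppppr$p
  rot[2] = ppppr$pq
  rot[3] = pppr$pqp
  rot[4] = ppr$pqpp
  rot[5] = pr$pqppp
  rot[6] = r$pqpppp
  rot[7] = $pqppppr
Sorted (with $ < everything):
  sorted[0] = $pqppppr
  sorted[1] = ppppr$pq
  sorted[2] = pppr$pqp
  sorted[3] = ppr$pqpp
  sorted[4] = pqppppr$
  sorted[5] = pr$pqppp
  sorted[6] = qppppr$p
  sorted[7] = r$pqpppp
sorted[2] = pppr$pqp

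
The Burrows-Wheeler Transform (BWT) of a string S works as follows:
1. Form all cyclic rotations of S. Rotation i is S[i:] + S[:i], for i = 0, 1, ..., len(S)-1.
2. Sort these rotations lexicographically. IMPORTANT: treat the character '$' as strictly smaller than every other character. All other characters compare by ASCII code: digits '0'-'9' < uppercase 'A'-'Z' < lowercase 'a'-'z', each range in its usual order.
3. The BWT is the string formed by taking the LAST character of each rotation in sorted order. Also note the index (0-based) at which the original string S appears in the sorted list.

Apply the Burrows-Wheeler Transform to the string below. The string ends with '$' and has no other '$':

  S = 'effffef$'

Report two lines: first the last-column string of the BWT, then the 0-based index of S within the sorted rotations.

Answer: ff$efffe
2

Derivation:
All 8 rotations (rotation i = S[i:]+S[:i]):
  rot[0] = effffef$
  rot[1] = ffffef$e
  rot[2] = fffef$ef
  rot[3] = ffef$eff
  rot[4] = fef$efff
  rot[5] = ef$effff
  rot[6] = f$effffe
  rot[7] = $effffef
Sorted (with $ < everything):
  sorted[0] = $effffef  (last char: 'f')
  sorted[1] = ef$effff  (last char: 'f')
  sorted[2] = effffef$  (last char: '$')
  sorted[3] = f$effffe  (last char: 'e')
  sorted[4] = fef$efff  (last char: 'f')
  sorted[5] = ffef$eff  (last char: 'f')
  sorted[6] = fffef$ef  (last char: 'f')
  sorted[7] = ffffef$e  (last char: 'e')
Last column: ff$efffe
Original string S is at sorted index 2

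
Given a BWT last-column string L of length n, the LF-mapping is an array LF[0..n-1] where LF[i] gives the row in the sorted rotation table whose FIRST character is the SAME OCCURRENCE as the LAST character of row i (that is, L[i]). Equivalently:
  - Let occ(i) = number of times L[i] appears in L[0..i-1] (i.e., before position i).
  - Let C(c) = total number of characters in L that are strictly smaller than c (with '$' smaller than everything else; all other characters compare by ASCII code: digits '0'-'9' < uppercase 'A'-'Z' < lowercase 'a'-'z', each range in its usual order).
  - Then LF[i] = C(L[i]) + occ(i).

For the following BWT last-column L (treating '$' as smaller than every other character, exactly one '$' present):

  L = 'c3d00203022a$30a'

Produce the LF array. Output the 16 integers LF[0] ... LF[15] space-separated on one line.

Char counts: '$':1, '0':5, '2':3, '3':3, 'a':2, 'c':1, 'd':1
C (first-col start): C('$')=0, C('0')=1, C('2')=6, C('3')=9, C('a')=12, C('c')=14, C('d')=15
L[0]='c': occ=0, LF[0]=C('c')+0=14+0=14
L[1]='3': occ=0, LF[1]=C('3')+0=9+0=9
L[2]='d': occ=0, LF[2]=C('d')+0=15+0=15
L[3]='0': occ=0, LF[3]=C('0')+0=1+0=1
L[4]='0': occ=1, LF[4]=C('0')+1=1+1=2
L[5]='2': occ=0, LF[5]=C('2')+0=6+0=6
L[6]='0': occ=2, LF[6]=C('0')+2=1+2=3
L[7]='3': occ=1, LF[7]=C('3')+1=9+1=10
L[8]='0': occ=3, LF[8]=C('0')+3=1+3=4
L[9]='2': occ=1, LF[9]=C('2')+1=6+1=7
L[10]='2': occ=2, LF[10]=C('2')+2=6+2=8
L[11]='a': occ=0, LF[11]=C('a')+0=12+0=12
L[12]='$': occ=0, LF[12]=C('$')+0=0+0=0
L[13]='3': occ=2, LF[13]=C('3')+2=9+2=11
L[14]='0': occ=4, LF[14]=C('0')+4=1+4=5
L[15]='a': occ=1, LF[15]=C('a')+1=12+1=13

Answer: 14 9 15 1 2 6 3 10 4 7 8 12 0 11 5 13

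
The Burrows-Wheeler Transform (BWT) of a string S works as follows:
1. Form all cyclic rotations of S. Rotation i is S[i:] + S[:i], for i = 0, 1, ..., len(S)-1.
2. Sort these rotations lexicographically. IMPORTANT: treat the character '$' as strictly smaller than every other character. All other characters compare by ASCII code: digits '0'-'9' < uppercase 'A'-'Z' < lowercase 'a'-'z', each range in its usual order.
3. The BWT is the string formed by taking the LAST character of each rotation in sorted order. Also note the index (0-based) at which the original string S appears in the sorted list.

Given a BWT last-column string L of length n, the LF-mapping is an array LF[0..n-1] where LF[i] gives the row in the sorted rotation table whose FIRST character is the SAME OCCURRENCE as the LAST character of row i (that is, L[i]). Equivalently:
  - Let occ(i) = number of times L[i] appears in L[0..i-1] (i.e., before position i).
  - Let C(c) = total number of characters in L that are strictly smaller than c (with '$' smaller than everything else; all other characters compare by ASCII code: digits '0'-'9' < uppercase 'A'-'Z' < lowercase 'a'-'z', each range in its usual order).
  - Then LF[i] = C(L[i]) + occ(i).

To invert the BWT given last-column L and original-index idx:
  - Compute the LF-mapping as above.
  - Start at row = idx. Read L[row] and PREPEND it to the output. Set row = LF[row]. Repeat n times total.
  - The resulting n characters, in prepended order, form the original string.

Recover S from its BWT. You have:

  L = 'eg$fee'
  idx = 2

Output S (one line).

LF mapping: 1 5 0 4 2 3
Walk LF starting at row 2, prepending L[row]:
  step 1: row=2, L[2]='$', prepend. Next row=LF[2]=0
  step 2: row=0, L[0]='e', prepend. Next row=LF[0]=1
  step 3: row=1, L[1]='g', prepend. Next row=LF[1]=5
  step 4: row=5, L[5]='e', prepend. Next row=LF[5]=3
  step 5: row=3, L[3]='f', prepend. Next row=LF[3]=4
  step 6: row=4, L[4]='e', prepend. Next row=LF[4]=2
Reversed output: efege$

Answer: efege$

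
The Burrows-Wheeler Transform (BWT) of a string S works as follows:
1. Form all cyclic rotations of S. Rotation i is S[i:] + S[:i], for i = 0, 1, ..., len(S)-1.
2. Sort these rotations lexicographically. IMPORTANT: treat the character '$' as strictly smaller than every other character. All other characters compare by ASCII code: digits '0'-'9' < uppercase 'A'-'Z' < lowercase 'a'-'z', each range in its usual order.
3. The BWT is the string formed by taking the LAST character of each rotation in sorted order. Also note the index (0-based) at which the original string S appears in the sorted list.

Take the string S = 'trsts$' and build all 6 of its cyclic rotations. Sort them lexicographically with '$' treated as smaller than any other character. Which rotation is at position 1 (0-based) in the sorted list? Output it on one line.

Answer: rsts$t

Derivation:
All 6 rotations (rotation i = S[i:]+S[:i]):
  rot[0] = trsts$
  rot[1] = rsts$t
  rot[2] = sts$tr
  rot[3] = ts$trs
  rot[4] = s$trst
  rot[5] = $trsts
Sorted (with $ < everything):
  sorted[0] = $trsts
  sorted[1] = rsts$t
  sorted[2] = s$trst
  sorted[3] = sts$tr
  sorted[4] = trsts$
  sorted[5] = ts$trs
sorted[1] = rsts$t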